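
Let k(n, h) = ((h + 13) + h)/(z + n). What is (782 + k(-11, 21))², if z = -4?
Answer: 5452225/9 ≈ 6.0580e+5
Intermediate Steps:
k(n, h) = (13 + 2*h)/(-4 + n) (k(n, h) = ((h + 13) + h)/(-4 + n) = ((13 + h) + h)/(-4 + n) = (13 + 2*h)/(-4 + n))
(782 + k(-11, 21))² = (782 + (13 + 2*21)/(-4 - 11))² = (782 + (13 + 42)/(-15))² = (782 - 1/15*55)² = (782 - 11/3)² = (2335/3)² = 5452225/9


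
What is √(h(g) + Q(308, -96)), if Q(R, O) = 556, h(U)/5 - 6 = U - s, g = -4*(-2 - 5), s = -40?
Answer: √926 ≈ 30.430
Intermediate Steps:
g = 28 (g = -4*(-7) = 28)
h(U) = 230 + 5*U (h(U) = 30 + 5*(U - 1*(-40)) = 30 + 5*(U + 40) = 30 + 5*(40 + U) = 30 + (200 + 5*U) = 230 + 5*U)
√(h(g) + Q(308, -96)) = √((230 + 5*28) + 556) = √((230 + 140) + 556) = √(370 + 556) = √926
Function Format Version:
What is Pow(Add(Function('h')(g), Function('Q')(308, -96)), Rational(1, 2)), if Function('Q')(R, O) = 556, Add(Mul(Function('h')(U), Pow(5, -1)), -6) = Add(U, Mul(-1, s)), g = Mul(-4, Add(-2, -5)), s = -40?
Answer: Pow(926, Rational(1, 2)) ≈ 30.430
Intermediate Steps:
g = 28 (g = Mul(-4, -7) = 28)
Function('h')(U) = Add(230, Mul(5, U)) (Function('h')(U) = Add(30, Mul(5, Add(U, Mul(-1, -40)))) = Add(30, Mul(5, Add(U, 40))) = Add(30, Mul(5, Add(40, U))) = Add(30, Add(200, Mul(5, U))) = Add(230, Mul(5, U)))
Pow(Add(Function('h')(g), Function('Q')(308, -96)), Rational(1, 2)) = Pow(Add(Add(230, Mul(5, 28)), 556), Rational(1, 2)) = Pow(Add(Add(230, 140), 556), Rational(1, 2)) = Pow(Add(370, 556), Rational(1, 2)) = Pow(926, Rational(1, 2))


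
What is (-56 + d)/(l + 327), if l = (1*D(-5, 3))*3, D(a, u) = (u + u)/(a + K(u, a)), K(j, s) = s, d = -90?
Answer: -365/813 ≈ -0.44895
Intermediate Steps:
D(a, u) = u/a (D(a, u) = (u + u)/(a + a) = (2*u)/((2*a)) = (2*u)*(1/(2*a)) = u/a)
l = -9/5 (l = (1*(3/(-5)))*3 = (1*(3*(-1/5)))*3 = (1*(-3/5))*3 = -3/5*3 = -9/5 ≈ -1.8000)
(-56 + d)/(l + 327) = (-56 - 90)/(-9/5 + 327) = -146/1626/5 = -146*5/1626 = -365/813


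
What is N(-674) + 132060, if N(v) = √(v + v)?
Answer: 132060 + 2*I*√337 ≈ 1.3206e+5 + 36.715*I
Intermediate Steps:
N(v) = √2*√v (N(v) = √(2*v) = √2*√v)
N(-674) + 132060 = √2*√(-674) + 132060 = √2*(I*√674) + 132060 = 2*I*√337 + 132060 = 132060 + 2*I*√337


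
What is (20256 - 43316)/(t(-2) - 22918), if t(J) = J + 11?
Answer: 23060/22909 ≈ 1.0066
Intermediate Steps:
t(J) = 11 + J
(20256 - 43316)/(t(-2) - 22918) = (20256 - 43316)/((11 - 2) - 22918) = -23060/(9 - 22918) = -23060/(-22909) = -23060*(-1/22909) = 23060/22909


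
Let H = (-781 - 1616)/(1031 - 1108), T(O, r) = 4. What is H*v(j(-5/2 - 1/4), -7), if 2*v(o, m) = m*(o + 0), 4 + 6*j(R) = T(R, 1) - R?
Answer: -799/16 ≈ -49.938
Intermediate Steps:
j(R) = -R/6 (j(R) = -2/3 + (4 - R)/6 = -2/3 + (2/3 - R/6) = -R/6)
v(o, m) = m*o/2 (v(o, m) = (m*(o + 0))/2 = (m*o)/2 = m*o/2)
H = 2397/77 (H = -2397/(-77) = -2397*(-1/77) = 2397/77 ≈ 31.130)
H*v(j(-5/2 - 1/4), -7) = 2397*((1/2)*(-7)*(-(-5/2 - 1/4)/6))/77 = 2397*((1/2)*(-7)*(-1/6*(-11/4)))/77 = 2397*((1/2)*(-7)*(11/24))/77 = (2397/77)*(-77/48) = -799/16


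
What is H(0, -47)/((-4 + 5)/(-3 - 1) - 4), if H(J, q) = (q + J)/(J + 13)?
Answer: 188/221 ≈ 0.85068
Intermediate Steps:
H(J, q) = (J + q)/(13 + J)
H(0, -47)/((-4 + 5)/(-3 - 1) - 4) = ((0 - 47)/(13 + 0))/((-4 + 5)/(-3 - 1) - 4) = (-47/13)/(1/(-4) - 4) = ((1/13)*(-47))/(1*(-1/4) - 4) = -47/13/(-1/4 - 4) = -47/13/(-17/4) = -4/17*(-47/13) = 188/221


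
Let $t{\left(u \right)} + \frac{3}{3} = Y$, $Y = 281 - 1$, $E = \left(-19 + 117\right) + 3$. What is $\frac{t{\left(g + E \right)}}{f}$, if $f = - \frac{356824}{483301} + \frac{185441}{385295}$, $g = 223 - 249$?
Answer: $- \frac{9447818695}{8703161} \approx -1085.6$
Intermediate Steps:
$g = -26$ ($g = 223 - 249 = -26$)
$E = 101$ ($E = 98 + 3 = 101$)
$Y = 280$ ($Y = 281 - 1 = 280$)
$f = - \frac{78328449}{304768345}$ ($f = \left(-356824\right) \frac{1}{483301} + 185441 \cdot \frac{1}{385295} = - \frac{584}{791} + \frac{185441}{385295} = - \frac{78328449}{304768345} \approx -0.25701$)
$t{\left(u \right)} = 279$ ($t{\left(u \right)} = -1 + 280 = 279$)
$\frac{t{\left(g + E \right)}}{f} = \frac{279}{- \frac{78328449}{304768345}} = 279 \left(- \frac{304768345}{78328449}\right) = - \frac{9447818695}{8703161}$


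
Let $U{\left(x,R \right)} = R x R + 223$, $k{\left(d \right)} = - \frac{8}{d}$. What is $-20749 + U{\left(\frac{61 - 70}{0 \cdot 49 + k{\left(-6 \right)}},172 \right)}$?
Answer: $-220218$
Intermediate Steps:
$U{\left(x,R \right)} = 223 + x R^{2}$ ($U{\left(x,R \right)} = x R^{2} + 223 = 223 + x R^{2}$)
$-20749 + U{\left(\frac{61 - 70}{0 \cdot 49 + k{\left(-6 \right)}},172 \right)} = -20749 + \left(223 + \frac{61 - 70}{0 \cdot 49 - \frac{8}{-6}} \cdot 172^{2}\right) = -20749 + \left(223 + - \frac{9}{0 - - \frac{4}{3}} \cdot 29584\right) = -20749 + \left(223 + - \frac{9}{0 + \frac{4}{3}} \cdot 29584\right) = -20749 + \left(223 + - \frac{9}{\frac{4}{3}} \cdot 29584\right) = -20749 + \left(223 + \left(-9\right) \frac{3}{4} \cdot 29584\right) = -20749 + \left(223 - 199692\right) = -20749 - 199469 = -220218$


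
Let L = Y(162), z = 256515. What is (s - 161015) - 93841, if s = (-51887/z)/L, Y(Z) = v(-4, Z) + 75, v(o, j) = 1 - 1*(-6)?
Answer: -5360699772767/21034230 ≈ -2.5486e+5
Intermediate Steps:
v(o, j) = 7 (v(o, j) = 1 + 6 = 7)
Y(Z) = 82 (Y(Z) = 7 + 75 = 82)
L = 82
s = -51887/21034230 (s = -51887/256515/82 = -51887*1/256515*(1/82) = -51887/256515*1/82 = -51887/21034230 ≈ -0.0024668)
(s - 161015) - 93841 = (-51887/21034230 - 161015) - 93841 = -3386826595337/21034230 - 93841 = -5360699772767/21034230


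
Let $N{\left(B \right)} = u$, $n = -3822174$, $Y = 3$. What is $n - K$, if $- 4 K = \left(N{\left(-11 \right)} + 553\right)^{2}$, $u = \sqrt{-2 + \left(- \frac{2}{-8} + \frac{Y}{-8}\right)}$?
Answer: $- \frac{119863113}{32} + \frac{553 i \sqrt{34}}{8} \approx -3.7457 \cdot 10^{6} + 403.06 i$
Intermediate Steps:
$u = \frac{i \sqrt{34}}{4}$ ($u = \sqrt{-2 + \left(- \frac{2}{-8} + \frac{3}{-8}\right)} = \sqrt{-2 + \left(\left(-2\right) \left(- \frac{1}{8}\right) + 3 \left(- \frac{1}{8}\right)\right)} = \sqrt{-2 + \left(\frac{1}{4} - \frac{3}{8}\right)} = \sqrt{-2 - \frac{1}{8}} = \sqrt{- \frac{17}{8}} = \frac{i \sqrt{34}}{4} \approx 1.4577 i$)
$N{\left(B \right)} = \frac{i \sqrt{34}}{4}$
$K = - \frac{\left(553 + \frac{i \sqrt{34}}{4}\right)^{2}}{4}$ ($K = - \frac{\left(\frac{i \sqrt{34}}{4} + 553\right)^{2}}{4} = - \frac{\left(553 + \frac{i \sqrt{34}}{4}\right)^{2}}{4} \approx -76452.0 - 403.06 i$)
$n - K = -3822174 - - \frac{\left(2212 + i \sqrt{34}\right)^{2}}{64} = -3822174 + \frac{\left(2212 + i \sqrt{34}\right)^{2}}{64}$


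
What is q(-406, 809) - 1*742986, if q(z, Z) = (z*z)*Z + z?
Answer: 132608932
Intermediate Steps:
q(z, Z) = z + Z*z**2 (q(z, Z) = z**2*Z + z = Z*z**2 + z = z + Z*z**2)
q(-406, 809) - 1*742986 = -406*(1 + 809*(-406)) - 1*742986 = -406*(1 - 328454) - 742986 = -406*(-328453) - 742986 = 133351918 - 742986 = 132608932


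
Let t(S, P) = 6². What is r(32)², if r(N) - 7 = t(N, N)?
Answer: 1849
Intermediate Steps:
t(S, P) = 36
r(N) = 43 (r(N) = 7 + 36 = 43)
r(32)² = 43² = 1849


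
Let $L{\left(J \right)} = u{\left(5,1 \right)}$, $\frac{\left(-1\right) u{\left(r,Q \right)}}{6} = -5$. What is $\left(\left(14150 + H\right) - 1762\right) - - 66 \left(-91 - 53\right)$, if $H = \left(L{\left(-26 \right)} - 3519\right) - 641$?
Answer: $-1246$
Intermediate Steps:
$u{\left(r,Q \right)} = 30$ ($u{\left(r,Q \right)} = \left(-6\right) \left(-5\right) = 30$)
$L{\left(J \right)} = 30$
$H = -4130$ ($H = \left(30 - 3519\right) - 641 = -3489 - 641 = -4130$)
$\left(\left(14150 + H\right) - 1762\right) - - 66 \left(-91 - 53\right) = \left(\left(14150 - 4130\right) - 1762\right) - - 66 \left(-91 - 53\right) = \left(10020 - 1762\right) - \left(-66\right) \left(-144\right) = 8258 - 9504 = -1246$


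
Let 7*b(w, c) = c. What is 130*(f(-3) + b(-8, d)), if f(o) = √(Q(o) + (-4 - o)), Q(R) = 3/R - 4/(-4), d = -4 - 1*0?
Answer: -520/7 + 130*I ≈ -74.286 + 130.0*I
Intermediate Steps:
d = -4 (d = -4 + 0 = -4)
b(w, c) = c/7
Q(R) = 1 + 3/R (Q(R) = 3/R - 4*(-¼) = 3/R + 1 = 1 + 3/R)
f(o) = √(-4 - o + (3 + o)/o) (f(o) = √((3 + o)/o + (-4 - o)) = √(-4 - o + (3 + o)/o))
130*(f(-3) + b(-8, d)) = 130*(√(-3 - 1*(-3) + 3/(-3)) + (⅐)*(-4)) = 130*(√(-3 + 3 + 3*(-⅓)) - 4/7) = 130*(√(-3 + 3 - 1) - 4/7) = 130*(√(-1) - 4/7) = 130*(I - 4/7) = 130*(-4/7 + I) = -520/7 + 130*I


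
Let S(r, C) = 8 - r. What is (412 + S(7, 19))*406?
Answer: 167678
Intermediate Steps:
(412 + S(7, 19))*406 = (412 + (8 - 1*7))*406 = (412 + (8 - 7))*406 = (412 + 1)*406 = 413*406 = 167678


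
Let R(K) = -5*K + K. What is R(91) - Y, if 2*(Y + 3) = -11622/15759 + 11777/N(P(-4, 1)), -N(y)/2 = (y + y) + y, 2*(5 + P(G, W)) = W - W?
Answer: -19503149/35020 ≈ -556.91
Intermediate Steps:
P(G, W) = -5 (P(G, W) = -5 + (W - W)/2 = -5 + (½)*0 = -5 + 0 = -5)
R(K) = -4*K
N(y) = -6*y (N(y) = -2*((y + y) + y) = -2*(2*y + y) = -6*y)
Y = 6755869/35020 (Y = -3 + (-11622/15759 + 11777/((-6*(-5))))/2 = -3 + (-11622*1/15759 + 11777/30)/2 = -3 + (-3874/5253 + 11777*(1/30))/2 = -3 + (-3874/5253 + 11777/30)/2 = -3 + (½)*(6860929/17510) = -3 + 6860929/35020 = 6755869/35020 ≈ 192.91)
R(91) - Y = -4*91 - 1*6755869/35020 = -364 - 6755869/35020 = -19503149/35020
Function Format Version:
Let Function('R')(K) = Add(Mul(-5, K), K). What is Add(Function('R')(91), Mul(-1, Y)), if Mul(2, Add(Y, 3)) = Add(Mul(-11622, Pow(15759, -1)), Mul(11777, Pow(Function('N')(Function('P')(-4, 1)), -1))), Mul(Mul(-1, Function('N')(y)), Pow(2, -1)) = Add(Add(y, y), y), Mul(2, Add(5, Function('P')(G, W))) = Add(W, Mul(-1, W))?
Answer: Rational(-19503149, 35020) ≈ -556.91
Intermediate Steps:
Function('P')(G, W) = -5 (Function('P')(G, W) = Add(-5, Mul(Rational(1, 2), Add(W, Mul(-1, W)))) = Add(-5, Mul(Rational(1, 2), 0)) = Add(-5, 0) = -5)
Function('R')(K) = Mul(-4, K)
Function('N')(y) = Mul(-6, y) (Function('N')(y) = Mul(-2, Add(Add(y, y), y)) = Mul(-2, Add(Mul(2, y), y)) = Mul(-2, Mul(3, y)) = Mul(-6, y))
Y = Rational(6755869, 35020) (Y = Add(-3, Mul(Rational(1, 2), Add(Mul(-11622, Pow(15759, -1)), Mul(11777, Pow(Mul(-6, -5), -1))))) = Add(-3, Mul(Rational(1, 2), Add(Mul(-11622, Rational(1, 15759)), Mul(11777, Pow(30, -1))))) = Add(-3, Mul(Rational(1, 2), Add(Rational(-3874, 5253), Mul(11777, Rational(1, 30))))) = Add(-3, Mul(Rational(1, 2), Add(Rational(-3874, 5253), Rational(11777, 30)))) = Add(-3, Mul(Rational(1, 2), Rational(6860929, 17510))) = Add(-3, Rational(6860929, 35020)) = Rational(6755869, 35020) ≈ 192.91)
Add(Function('R')(91), Mul(-1, Y)) = Add(Mul(-4, 91), Mul(-1, Rational(6755869, 35020))) = Add(-364, Rational(-6755869, 35020)) = Rational(-19503149, 35020)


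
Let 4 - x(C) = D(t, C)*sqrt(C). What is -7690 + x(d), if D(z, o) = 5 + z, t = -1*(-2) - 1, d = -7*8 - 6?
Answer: -7686 - 6*I*sqrt(62) ≈ -7686.0 - 47.244*I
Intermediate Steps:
d = -62 (d = -56 - 6 = -62)
t = 1 (t = 2 - 1 = 1)
x(C) = 4 - 6*sqrt(C) (x(C) = 4 - (5 + 1)*sqrt(C) = 4 - 6*sqrt(C))
-7690 + x(d) = -7690 + (4 - 6*I*sqrt(62)) = -7686 - 6*I*sqrt(62)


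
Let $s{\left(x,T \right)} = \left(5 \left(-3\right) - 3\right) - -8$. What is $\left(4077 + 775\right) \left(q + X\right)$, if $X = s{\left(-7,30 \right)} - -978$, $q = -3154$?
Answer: $-10606472$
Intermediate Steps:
$s{\left(x,T \right)} = -10$ ($s{\left(x,T \right)} = \left(-15 - 3\right) + 8 = -18 + 8 = -10$)
$X = 968$ ($X = -10 - -978 = -10 + 978 = 968$)
$\left(4077 + 775\right) \left(q + X\right) = \left(4077 + 775\right) \left(-3154 + 968\right) = 4852 \left(-2186\right) = -10606472$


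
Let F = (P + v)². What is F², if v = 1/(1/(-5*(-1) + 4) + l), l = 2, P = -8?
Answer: 418161601/130321 ≈ 3208.7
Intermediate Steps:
v = 9/19 (v = 1/(1/(-5*(-1) + 4) + 2) = 1/(1/(5 + 4) + 2) = 1/(1/9 + 2) = 1/(⅑ + 2) = 1/(19/9) = 9/19 ≈ 0.47368)
F = 20449/361 (F = (-8 + 9/19)² = (-143/19)² = 20449/361 ≈ 56.645)
F² = (20449/361)² = 418161601/130321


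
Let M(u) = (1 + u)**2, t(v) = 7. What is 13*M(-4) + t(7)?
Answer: 124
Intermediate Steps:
13*M(-4) + t(7) = 13*(1 - 4)**2 + 7 = 13*(-3)**2 + 7 = 13*9 + 7 = 117 + 7 = 124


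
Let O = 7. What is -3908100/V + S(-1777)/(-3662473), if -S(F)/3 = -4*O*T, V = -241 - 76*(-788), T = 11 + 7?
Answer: -2044771559652/31207932433 ≈ -65.521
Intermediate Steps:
T = 18
V = 59647 (V = -241 + 59888 = 59647)
S(F) = 1512 (S(F) = -(-12)*7*18 = -(-12)*126 = -3*(-504) = 1512)
-3908100/V + S(-1777)/(-3662473) = -3908100/59647 + 1512/(-3662473) = -3908100*1/59647 + 1512*(-1/3662473) = -558300/8521 - 1512/3662473 = -2044771559652/31207932433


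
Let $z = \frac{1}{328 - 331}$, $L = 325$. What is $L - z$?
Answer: $\frac{976}{3} \approx 325.33$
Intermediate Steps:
$z = - \frac{1}{3}$ ($z = \frac{1}{-3} = - \frac{1}{3} \approx -0.33333$)
$L - z = 325 - - \frac{1}{3} = 325 + \frac{1}{3} = \frac{976}{3}$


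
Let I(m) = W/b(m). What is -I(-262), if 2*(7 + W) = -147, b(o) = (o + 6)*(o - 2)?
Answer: 161/135168 ≈ 0.0011911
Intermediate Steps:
b(o) = (-2 + o)*(6 + o) (b(o) = (6 + o)*(-2 + o) = (-2 + o)*(6 + o))
W = -161/2 (W = -7 + (½)*(-147) = -7 - 147/2 = -161/2 ≈ -80.500)
I(m) = -161/(2*(-12 + m² + 4*m))
-I(-262) = -(-161)/(-24 + 2*(-262)² + 8*(-262)) = -(-161)/(-24 + 2*68644 - 2096) = -(-161)/(-24 + 137288 - 2096) = -(-161)/135168 = -1*(-161/135168) = 161/135168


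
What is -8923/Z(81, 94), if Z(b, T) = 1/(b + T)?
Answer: -1561525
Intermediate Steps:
Z(b, T) = 1/(T + b)
-8923/Z(81, 94) = -8923/(1/(94 + 81)) = -8923/(1/175) = -8923/1/175 = -8923*175 = -1561525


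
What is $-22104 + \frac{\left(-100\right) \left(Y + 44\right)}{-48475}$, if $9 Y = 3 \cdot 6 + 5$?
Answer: $- \frac{385735228}{17451} \approx -22104.0$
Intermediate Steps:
$Y = \frac{23}{9}$ ($Y = \frac{3 \cdot 6 + 5}{9} = \frac{18 + 5}{9} = \frac{1}{9} \cdot 23 = \frac{23}{9} \approx 2.5556$)
$-22104 + \frac{\left(-100\right) \left(Y + 44\right)}{-48475} = -22104 + \frac{\left(-100\right) \left(\frac{23}{9} + 44\right)}{-48475} = -22104 + \left(-100\right) \frac{419}{9} \left(- \frac{1}{48475}\right) = -22104 - - \frac{1676}{17451} = -22104 + \frac{1676}{17451} = - \frac{385735228}{17451}$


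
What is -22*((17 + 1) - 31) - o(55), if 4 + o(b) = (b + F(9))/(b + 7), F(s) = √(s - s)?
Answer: 17925/62 ≈ 289.11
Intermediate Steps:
F(s) = 0 (F(s) = √0 = 0)
o(b) = -4 + b/(7 + b) (o(b) = -4 + (b + 0)/(b + 7) = -4 + b/(7 + b))
-22*((17 + 1) - 31) - o(55) = -22*((17 + 1) - 31) - (-28 - 3*55)/(7 + 55) = -22*(18 - 31) - (-28 - 165)/62 = -22*(-13) - (-193)/62 = 286 - 1*(-193/62) = 286 + 193/62 = 17925/62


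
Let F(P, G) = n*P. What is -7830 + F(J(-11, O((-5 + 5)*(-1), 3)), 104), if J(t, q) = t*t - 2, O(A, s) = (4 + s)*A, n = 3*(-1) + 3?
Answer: -7830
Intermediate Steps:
n = 0 (n = -3 + 3 = 0)
O(A, s) = A*(4 + s)
J(t, q) = -2 + t² (J(t, q) = t² - 2 = -2 + t²)
F(P, G) = 0 (F(P, G) = 0*P = 0)
-7830 + F(J(-11, O((-5 + 5)*(-1), 3)), 104) = -7830 + 0 = -7830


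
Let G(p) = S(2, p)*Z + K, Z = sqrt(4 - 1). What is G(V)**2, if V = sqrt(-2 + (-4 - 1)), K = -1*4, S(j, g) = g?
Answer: (4 - I*sqrt(21))**2 ≈ -5.0 - 36.661*I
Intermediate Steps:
Z = sqrt(3) ≈ 1.7320
K = -4
V = I*sqrt(7) (V = sqrt(-2 - 5) = sqrt(-7) = I*sqrt(7) ≈ 2.6458*I)
G(p) = -4 + p*sqrt(3) (G(p) = p*sqrt(3) - 4 = -4 + p*sqrt(3))
G(V)**2 = (-4 + (I*sqrt(7))*sqrt(3))**2 = (-4 + I*sqrt(21))**2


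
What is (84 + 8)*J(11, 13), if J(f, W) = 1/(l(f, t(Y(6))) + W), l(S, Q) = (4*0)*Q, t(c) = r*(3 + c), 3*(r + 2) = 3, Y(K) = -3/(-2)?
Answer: 92/13 ≈ 7.0769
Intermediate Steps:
Y(K) = 3/2 (Y(K) = -3*(-1/2) = 3/2)
r = -1 (r = -2 + (1/3)*3 = -2 + 1 = -1)
t(c) = -3 - c (t(c) = -(3 + c) = -3 - c)
l(S, Q) = 0 (l(S, Q) = 0*Q = 0)
J(f, W) = 1/W (J(f, W) = 1/(0 + W) = 1/W)
(84 + 8)*J(11, 13) = (84 + 8)/13 = 92*(1/13) = 92/13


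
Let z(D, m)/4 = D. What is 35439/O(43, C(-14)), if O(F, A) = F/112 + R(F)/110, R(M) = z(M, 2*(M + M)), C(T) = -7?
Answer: 72768080/3999 ≈ 18197.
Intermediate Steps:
z(D, m) = 4*D
R(M) = 4*M
O(F, A) = 279*F/6160 (O(F, A) = F/112 + (4*F)/110 = F*(1/112) + (4*F)*(1/110) = F/112 + 2*F/55 = 279*F/6160)
35439/O(43, C(-14)) = 35439/(((279/6160)*43)) = 35439/(11997/6160) = 35439*(6160/11997) = 72768080/3999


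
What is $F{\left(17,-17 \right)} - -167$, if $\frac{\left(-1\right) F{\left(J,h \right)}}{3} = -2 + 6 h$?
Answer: $479$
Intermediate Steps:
$F{\left(J,h \right)} = 6 - 18 h$ ($F{\left(J,h \right)} = - 3 \left(-2 + 6 h\right) = 6 - 18 h$)
$F{\left(17,-17 \right)} - -167 = \left(6 - -306\right) - -167 = \left(6 + 306\right) + 167 = 312 + 167 = 479$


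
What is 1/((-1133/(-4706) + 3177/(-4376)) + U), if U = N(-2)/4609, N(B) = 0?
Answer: -10296728/4996477 ≈ -2.0608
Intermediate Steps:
U = 0 (U = 0/4609 = 0*(1/4609) = 0)
1/((-1133/(-4706) + 3177/(-4376)) + U) = 1/((-1133/(-4706) + 3177/(-4376)) + 0) = 1/((-1133*(-1/4706) + 3177*(-1/4376)) + 0) = 1/((1133/4706 - 3177/4376) + 0) = 1/(-4996477/10296728 + 0) = 1/(-4996477/10296728) = -10296728/4996477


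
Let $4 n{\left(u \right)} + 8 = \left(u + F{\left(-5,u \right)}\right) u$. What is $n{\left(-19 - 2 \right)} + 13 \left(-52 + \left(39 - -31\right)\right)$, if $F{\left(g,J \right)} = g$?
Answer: $\frac{737}{2} \approx 368.5$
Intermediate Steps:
$n{\left(u \right)} = -2 + \frac{u \left(-5 + u\right)}{4}$ ($n{\left(u \right)} = -2 + \frac{\left(u - 5\right) u}{4} = -2 + \frac{\left(-5 + u\right) u}{4} = -2 + \frac{u \left(-5 + u\right)}{4}$)
$n{\left(-19 - 2 \right)} + 13 \left(-52 + \left(39 - -31\right)\right) = \left(-2 - \frac{5 \left(-19 - 2\right)}{4} + \frac{\left(-19 - 2\right)^{2}}{4}\right) + 13 \left(-52 + \left(39 - -31\right)\right) = \left(-2 - \frac{5 \left(-19 - 2\right)}{4} + \frac{\left(-19 - 2\right)^{2}}{4}\right) + 13 \left(-52 + \left(39 + 31\right)\right) = \left(-2 - - \frac{105}{4} + \frac{\left(-21\right)^{2}}{4}\right) + 13 \left(-52 + 70\right) = \left(-2 + \frac{105}{4} + \frac{1}{4} \cdot 441\right) + 13 \cdot 18 = \left(-2 + \frac{105}{4} + \frac{441}{4}\right) + 234 = \frac{269}{2} + 234 = \frac{737}{2}$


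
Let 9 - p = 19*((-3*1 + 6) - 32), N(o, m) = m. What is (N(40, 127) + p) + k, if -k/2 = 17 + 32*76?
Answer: -4211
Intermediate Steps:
k = -4898 (k = -2*(17 + 32*76) = -2*(17 + 2432) = -2*2449 = -4898)
p = 560 (p = 9 - 19*((-3*1 + 6) - 32) = 9 - 19*((-3 + 6) - 32) = 9 - 19*(3 - 32) = 9 - 19*(-29) = 9 - 1*(-551) = 9 + 551 = 560)
(N(40, 127) + p) + k = (127 + 560) - 4898 = 687 - 4898 = -4211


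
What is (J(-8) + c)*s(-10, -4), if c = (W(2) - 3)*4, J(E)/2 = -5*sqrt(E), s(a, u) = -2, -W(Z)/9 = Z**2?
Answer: 312 + 40*I*sqrt(2) ≈ 312.0 + 56.569*I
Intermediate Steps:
W(Z) = -9*Z**2
J(E) = -10*sqrt(E) (J(E) = 2*(-5*sqrt(E)) = -10*sqrt(E))
c = -156 (c = (-9*2**2 - 3)*4 = (-9*4 - 3)*4 = (-36 - 3)*4 = -39*4 = -156)
(J(-8) + c)*s(-10, -4) = (-20*I*sqrt(2) - 156)*(-2) = (-156 - 20*I*sqrt(2))*(-2) = 312 + 40*I*sqrt(2)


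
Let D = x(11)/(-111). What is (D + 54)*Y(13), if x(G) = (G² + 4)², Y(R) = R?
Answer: -125203/111 ≈ -1128.0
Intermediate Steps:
x(G) = (4 + G²)²
D = -15625/111 (D = (4 + 11²)²/(-111) = (4 + 121)²*(-1/111) = 125²*(-1/111) = 15625*(-1/111) = -15625/111 ≈ -140.77)
(D + 54)*Y(13) = (-15625/111 + 54)*13 = -9631/111*13 = -125203/111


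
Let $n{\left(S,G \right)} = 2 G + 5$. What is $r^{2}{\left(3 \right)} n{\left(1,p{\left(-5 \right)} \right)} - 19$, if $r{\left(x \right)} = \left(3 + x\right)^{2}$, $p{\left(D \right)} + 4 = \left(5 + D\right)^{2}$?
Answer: $-3907$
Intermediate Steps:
$p{\left(D \right)} = -4 + \left(5 + D\right)^{2}$
$n{\left(S,G \right)} = 5 + 2 G$
$r^{2}{\left(3 \right)} n{\left(1,p{\left(-5 \right)} \right)} - 19 = \left(\left(3 + 3\right)^{2}\right)^{2} \left(5 + 2 \left(-4 + \left(5 - 5\right)^{2}\right)\right) - 19 = \left(6^{2}\right)^{2} \left(5 + 2 \left(-4 + 0^{2}\right)\right) - 19 = 36^{2} \left(5 + 2 \left(-4 + 0\right)\right) - 19 = 1296 \left(5 + 2 \left(-4\right)\right) - 19 = 1296 \left(5 - 8\right) - 19 = 1296 \left(-3\right) - 19 = -3888 - 19 = -3907$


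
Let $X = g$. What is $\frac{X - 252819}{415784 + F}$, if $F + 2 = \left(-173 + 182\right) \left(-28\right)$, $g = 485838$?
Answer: $\frac{25891}{46170} \approx 0.56078$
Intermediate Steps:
$F = -254$ ($F = -2 + \left(-173 + 182\right) \left(-28\right) = -2 + 9 \left(-28\right) = -2 - 252 = -254$)
$X = 485838$
$\frac{X - 252819}{415784 + F} = \frac{485838 - 252819}{415784 - 254} = \frac{233019}{415530} = 233019 \cdot \frac{1}{415530} = \frac{25891}{46170}$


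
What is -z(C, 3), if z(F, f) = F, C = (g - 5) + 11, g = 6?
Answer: -12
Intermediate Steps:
C = 12 (C = (6 - 5) + 11 = 1 + 11 = 12)
-z(C, 3) = -1*12 = -12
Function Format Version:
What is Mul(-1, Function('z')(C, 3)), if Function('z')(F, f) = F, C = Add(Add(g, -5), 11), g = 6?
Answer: -12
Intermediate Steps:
C = 12 (C = Add(Add(6, -5), 11) = Add(1, 11) = 12)
Mul(-1, Function('z')(C, 3)) = Mul(-1, 12) = -12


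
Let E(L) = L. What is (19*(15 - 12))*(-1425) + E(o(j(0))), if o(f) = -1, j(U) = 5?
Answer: -81226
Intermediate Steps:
(19*(15 - 12))*(-1425) + E(o(j(0))) = (19*(15 - 12))*(-1425) - 1 = (19*3)*(-1425) - 1 = 57*(-1425) - 1 = -81225 - 1 = -81226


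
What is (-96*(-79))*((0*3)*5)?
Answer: 0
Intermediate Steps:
(-96*(-79))*((0*3)*5) = 7584*(0*5) = 7584*0 = 0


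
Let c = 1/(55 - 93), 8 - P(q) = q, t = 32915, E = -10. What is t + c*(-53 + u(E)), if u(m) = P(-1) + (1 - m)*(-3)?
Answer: 1250847/38 ≈ 32917.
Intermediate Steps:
P(q) = 8 - q
c = -1/38 (c = 1/(-38) = -1/38 ≈ -0.026316)
u(m) = 6 + 3*m (u(m) = (8 - 1*(-1)) + (1 - m)*(-3) = (8 + 1) + (-3 + 3*m) = 9 + (-3 + 3*m) = 6 + 3*m)
t + c*(-53 + u(E)) = 32915 - (-53 + (6 + 3*(-10)))/38 = 32915 - (-53 + (6 - 30))/38 = 32915 - (-53 - 24)/38 = 32915 - 1/38*(-77) = 32915 + 77/38 = 1250847/38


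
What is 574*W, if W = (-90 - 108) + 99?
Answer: -56826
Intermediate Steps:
W = -99 (W = -198 + 99 = -99)
574*W = 574*(-99) = -56826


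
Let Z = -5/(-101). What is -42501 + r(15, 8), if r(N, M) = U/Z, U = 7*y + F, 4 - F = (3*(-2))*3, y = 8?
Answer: -204627/5 ≈ -40925.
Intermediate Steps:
F = 22 (F = 4 - 3*(-2)*3 = 4 - (-6)*3 = 4 - 1*(-18) = 4 + 18 = 22)
Z = 5/101 (Z = -5*(-1/101) = 5/101 ≈ 0.049505)
U = 78 (U = 7*8 + 22 = 56 + 22 = 78)
r(N, M) = 7878/5 (r(N, M) = 78/(5/101) = 78*(101/5) = 7878/5)
-42501 + r(15, 8) = -42501 + 7878/5 = -204627/5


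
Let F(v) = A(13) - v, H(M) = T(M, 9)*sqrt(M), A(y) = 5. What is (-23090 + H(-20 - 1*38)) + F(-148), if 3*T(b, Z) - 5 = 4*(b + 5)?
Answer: -22937 - 69*I*sqrt(58) ≈ -22937.0 - 525.49*I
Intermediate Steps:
T(b, Z) = 25/3 + 4*b/3 (T(b, Z) = 5/3 + (4*(b + 5))/3 = 5/3 + (4*(5 + b))/3 = 5/3 + (20 + 4*b)/3 = 5/3 + (20/3 + 4*b/3) = 25/3 + 4*b/3)
H(M) = sqrt(M)*(25/3 + 4*M/3) (H(M) = (25/3 + 4*M/3)*sqrt(M) = sqrt(M)*(25/3 + 4*M/3))
F(v) = 5 - v
(-23090 + H(-20 - 1*38)) + F(-148) = (-23090 + sqrt(-20 - 1*38)*(25 + 4*(-20 - 1*38))/3) + (5 - 1*(-148)) = (-23090 + sqrt(-20 - 38)*(25 + 4*(-20 - 38))/3) + (5 + 148) = (-23090 + sqrt(-58)*(25 + 4*(-58))/3) + 153 = (-23090 + (I*sqrt(58))*(25 - 232)/3) + 153 = (-23090 + (1/3)*(I*sqrt(58))*(-207)) + 153 = (-23090 - 69*I*sqrt(58)) + 153 = -22937 - 69*I*sqrt(58)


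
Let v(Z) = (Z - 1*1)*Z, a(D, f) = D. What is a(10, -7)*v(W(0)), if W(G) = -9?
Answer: 900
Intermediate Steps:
v(Z) = Z*(-1 + Z) (v(Z) = (Z - 1)*Z = (-1 + Z)*Z = Z*(-1 + Z))
a(10, -7)*v(W(0)) = 10*(-9*(-1 - 9)) = 10*(-9*(-10)) = 10*90 = 900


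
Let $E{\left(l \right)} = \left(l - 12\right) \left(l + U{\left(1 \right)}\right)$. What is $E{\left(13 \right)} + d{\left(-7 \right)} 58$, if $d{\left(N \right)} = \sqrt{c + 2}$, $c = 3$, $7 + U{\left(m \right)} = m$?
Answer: $7 + 58 \sqrt{5} \approx 136.69$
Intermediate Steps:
$U{\left(m \right)} = -7 + m$
$E{\left(l \right)} = \left(-12 + l\right) \left(-6 + l\right)$ ($E{\left(l \right)} = \left(l - 12\right) \left(l + \left(-7 + 1\right)\right) = \left(-12 + l\right) \left(l - 6\right) = \left(-12 + l\right) \left(-6 + l\right)$)
$d{\left(N \right)} = \sqrt{5}$ ($d{\left(N \right)} = \sqrt{3 + 2} = \sqrt{5}$)
$E{\left(13 \right)} + d{\left(-7 \right)} 58 = \left(72 + 13^{2} - 234\right) + \sqrt{5} \cdot 58 = \left(72 + 169 - 234\right) + 58 \sqrt{5} = 7 + 58 \sqrt{5}$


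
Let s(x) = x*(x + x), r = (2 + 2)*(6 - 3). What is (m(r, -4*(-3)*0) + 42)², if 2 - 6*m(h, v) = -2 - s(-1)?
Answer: 1849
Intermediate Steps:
r = 12 (r = 4*3 = 12)
s(x) = 2*x² (s(x) = x*(2*x) = 2*x²)
m(h, v) = 1 (m(h, v) = ⅓ - (-2 - 2*(-1)²)/6 = ⅓ - (-2 - 2)/6 = ⅓ - ⅙*(-4) = ⅓ + ⅔ = 1)
(m(r, -4*(-3)*0) + 42)² = (1 + 42)² = 43² = 1849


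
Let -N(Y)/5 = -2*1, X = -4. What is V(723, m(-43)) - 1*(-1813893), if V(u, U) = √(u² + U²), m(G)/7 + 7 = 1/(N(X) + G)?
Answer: 1813893 + √571889257/33 ≈ 1.8146e+6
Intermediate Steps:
N(Y) = 10 (N(Y) = -(-10) = -5*(-2) = 10)
m(G) = -49 + 7/(10 + G)
V(u, U) = √(U² + u²)
V(723, m(-43)) - 1*(-1813893) = √((7*(-69 - 7*(-43))/(10 - 43))² + 723²) - 1*(-1813893) = √((7*(-69 + 301)/(-33))² + 522729) + 1813893 = √((7*(-1/33)*232)² + 522729) + 1813893 = √((-1624/33)² + 522729) + 1813893 = √(2637376/1089 + 522729) + 1813893 = √(571889257/1089) + 1813893 = √571889257/33 + 1813893 = 1813893 + √571889257/33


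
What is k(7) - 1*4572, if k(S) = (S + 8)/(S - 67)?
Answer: -18289/4 ≈ -4572.3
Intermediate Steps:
k(S) = (8 + S)/(-67 + S)
k(7) - 1*4572 = (8 + 7)/(-67 + 7) - 1*4572 = 15/(-60) - 4572 = -1/60*15 - 4572 = -¼ - 4572 = -18289/4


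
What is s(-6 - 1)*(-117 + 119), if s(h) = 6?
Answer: 12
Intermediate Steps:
s(-6 - 1)*(-117 + 119) = 6*(-117 + 119) = 6*2 = 12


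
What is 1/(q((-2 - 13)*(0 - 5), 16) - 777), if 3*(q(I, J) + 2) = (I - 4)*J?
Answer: -3/1201 ≈ -0.0024979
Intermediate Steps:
q(I, J) = -2 + J*(-4 + I)/3 (q(I, J) = -2 + ((I - 4)*J)/3 = -2 + ((-4 + I)*J)/3 = -2 + (J*(-4 + I))/3 = -2 + J*(-4 + I)/3)
1/(q((-2 - 13)*(0 - 5), 16) - 777) = 1/((-2 - 4/3*16 + (⅓)*((-2 - 13)*(0 - 5))*16) - 777) = 1/((-2 - 64/3 + (⅓)*(-15*(-5))*16) - 777) = 1/((-2 - 64/3 + (⅓)*75*16) - 777) = 1/((-2 - 64/3 + 400) - 777) = 1/(1130/3 - 777) = 1/(-1201/3) = -3/1201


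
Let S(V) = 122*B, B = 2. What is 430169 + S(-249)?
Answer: 430413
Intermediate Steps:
S(V) = 244 (S(V) = 122*2 = 244)
430169 + S(-249) = 430169 + 244 = 430413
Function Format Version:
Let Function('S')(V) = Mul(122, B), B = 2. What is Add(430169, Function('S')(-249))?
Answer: 430413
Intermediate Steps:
Function('S')(V) = 244 (Function('S')(V) = Mul(122, 2) = 244)
Add(430169, Function('S')(-249)) = Add(430169, 244) = 430413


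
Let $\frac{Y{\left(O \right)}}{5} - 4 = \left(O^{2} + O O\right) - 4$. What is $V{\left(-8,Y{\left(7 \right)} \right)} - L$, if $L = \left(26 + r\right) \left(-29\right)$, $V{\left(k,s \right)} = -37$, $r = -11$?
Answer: $398$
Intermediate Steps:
$Y{\left(O \right)} = 10 O^{2}$ ($Y{\left(O \right)} = 20 + 5 \left(\left(O^{2} + O O\right) - 4\right) = 20 + 5 \left(\left(O^{2} + O^{2}\right) - 4\right) = 20 + 5 \left(2 O^{2} - 4\right) = 20 + 5 \left(-4 + 2 O^{2}\right) = 20 + \left(-20 + 10 O^{2}\right) = 10 O^{2}$)
$L = -435$ ($L = \left(26 - 11\right) \left(-29\right) = 15 \left(-29\right) = -435$)
$V{\left(-8,Y{\left(7 \right)} \right)} - L = -37 - -435 = -37 + 435 = 398$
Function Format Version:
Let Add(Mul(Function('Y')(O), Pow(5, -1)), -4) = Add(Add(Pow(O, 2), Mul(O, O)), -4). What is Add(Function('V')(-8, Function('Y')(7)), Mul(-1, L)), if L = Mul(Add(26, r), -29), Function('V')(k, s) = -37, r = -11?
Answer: 398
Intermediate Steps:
Function('Y')(O) = Mul(10, Pow(O, 2)) (Function('Y')(O) = Add(20, Mul(5, Add(Add(Pow(O, 2), Mul(O, O)), -4))) = Add(20, Mul(5, Add(Add(Pow(O, 2), Pow(O, 2)), -4))) = Add(20, Mul(5, Add(Mul(2, Pow(O, 2)), -4))) = Add(20, Mul(5, Add(-4, Mul(2, Pow(O, 2))))) = Add(20, Add(-20, Mul(10, Pow(O, 2)))) = Mul(10, Pow(O, 2)))
L = -435 (L = Mul(Add(26, -11), -29) = Mul(15, -29) = -435)
Add(Function('V')(-8, Function('Y')(7)), Mul(-1, L)) = Add(-37, Mul(-1, -435)) = Add(-37, 435) = 398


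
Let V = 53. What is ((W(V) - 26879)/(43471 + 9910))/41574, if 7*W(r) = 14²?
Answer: -26851/2219261694 ≈ -1.2099e-5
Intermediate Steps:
W(r) = 28 (W(r) = (⅐)*14² = (⅐)*196 = 28)
((W(V) - 26879)/(43471 + 9910))/41574 = ((28 - 26879)/(43471 + 9910))/41574 = -26851/53381*(1/41574) = -26851*1/53381*(1/41574) = -26851/53381*1/41574 = -26851/2219261694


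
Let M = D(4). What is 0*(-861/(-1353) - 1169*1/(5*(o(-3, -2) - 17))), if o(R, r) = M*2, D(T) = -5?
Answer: 0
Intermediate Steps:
M = -5
o(R, r) = -10 (o(R, r) = -5*2 = -10)
0*(-861/(-1353) - 1169*1/(5*(o(-3, -2) - 17))) = 0*(-861/(-1353) - 1169*1/(5*(-10 - 17))) = 0*(-861*(-1/1353) - 1169/((-27*5))) = 0*(7/11 - 1169/(-135)) = 0*(7/11 - 1169*(-1/135)) = 0*(7/11 + 1169/135) = 0*(13804/1485) = 0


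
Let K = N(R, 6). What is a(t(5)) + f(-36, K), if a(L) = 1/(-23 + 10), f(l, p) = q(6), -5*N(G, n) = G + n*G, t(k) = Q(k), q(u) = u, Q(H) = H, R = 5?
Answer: 77/13 ≈ 5.9231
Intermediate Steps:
t(k) = k
N(G, n) = -G/5 - G*n/5 (N(G, n) = -(G + n*G)/5 = -(G + G*n)/5 = -G/5 - G*n/5)
K = -7 (K = -⅕*5*(1 + 6) = -⅕*5*7 = -7)
f(l, p) = 6
a(L) = -1/13 (a(L) = 1/(-13) = -1/13)
a(t(5)) + f(-36, K) = -1/13 + 6 = 77/13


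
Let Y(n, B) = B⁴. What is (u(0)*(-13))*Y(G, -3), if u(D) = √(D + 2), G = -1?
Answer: -1053*√2 ≈ -1489.2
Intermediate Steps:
u(D) = √(2 + D)
(u(0)*(-13))*Y(G, -3) = (√(2 + 0)*(-13))*(-3)⁴ = (√2*(-13))*81 = -13*√2*81 = -1053*√2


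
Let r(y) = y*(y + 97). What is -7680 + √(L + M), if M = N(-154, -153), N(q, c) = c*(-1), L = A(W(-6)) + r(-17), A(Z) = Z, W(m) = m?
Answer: -7680 + I*√1213 ≈ -7680.0 + 34.828*I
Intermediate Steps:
r(y) = y*(97 + y)
L = -1366 (L = -6 - 17*(97 - 17) = -6 - 17*80 = -6 - 1360 = -1366)
N(q, c) = -c
M = 153 (M = -1*(-153) = 153)
-7680 + √(L + M) = -7680 + √(-1366 + 153) = -7680 + √(-1213) = -7680 + I*√1213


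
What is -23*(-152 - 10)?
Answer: 3726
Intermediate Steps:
-23*(-152 - 10) = -23*(-162) = -1*(-3726) = 3726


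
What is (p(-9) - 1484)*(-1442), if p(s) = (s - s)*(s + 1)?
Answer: 2139928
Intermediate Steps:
p(s) = 0 (p(s) = 0*(1 + s) = 0)
(p(-9) - 1484)*(-1442) = (0 - 1484)*(-1442) = -1484*(-1442) = 2139928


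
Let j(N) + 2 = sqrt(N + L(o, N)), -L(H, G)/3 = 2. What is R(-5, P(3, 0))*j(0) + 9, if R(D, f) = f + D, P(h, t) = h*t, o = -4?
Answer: 19 - 5*I*sqrt(6) ≈ 19.0 - 12.247*I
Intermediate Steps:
L(H, G) = -6 (L(H, G) = -3*2 = -6)
R(D, f) = D + f
j(N) = -2 + sqrt(-6 + N) (j(N) = -2 + sqrt(N - 6) = -2 + sqrt(-6 + N))
R(-5, P(3, 0))*j(0) + 9 = (-5 + 3*0)*(-2 + sqrt(-6 + 0)) + 9 = (-5 + 0)*(-2 + sqrt(-6)) + 9 = -5*(-2 + I*sqrt(6)) + 9 = (10 - 5*I*sqrt(6)) + 9 = 19 - 5*I*sqrt(6)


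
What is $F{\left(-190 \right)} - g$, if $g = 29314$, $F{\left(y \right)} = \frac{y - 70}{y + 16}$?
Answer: $- \frac{2550188}{87} \approx -29313.0$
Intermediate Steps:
$F{\left(y \right)} = \frac{-70 + y}{16 + y}$
$F{\left(-190 \right)} - g = \frac{-70 - 190}{16 - 190} - 29314 = \frac{1}{-174} \left(-260\right) - 29314 = \left(- \frac{1}{174}\right) \left(-260\right) - 29314 = \frac{130}{87} - 29314 = - \frac{2550188}{87}$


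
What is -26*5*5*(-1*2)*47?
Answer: 61100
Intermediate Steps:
-26*5*5*(-1*2)*47 = -650*(-2)*47 = -26*(-50)*47 = 1300*47 = 61100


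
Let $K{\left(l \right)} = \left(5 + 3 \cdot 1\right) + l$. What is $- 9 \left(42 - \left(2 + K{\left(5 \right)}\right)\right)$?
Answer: $-243$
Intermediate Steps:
$K{\left(l \right)} = 8 + l$ ($K{\left(l \right)} = \left(5 + 3\right) + l = 8 + l$)
$- 9 \left(42 - \left(2 + K{\left(5 \right)}\right)\right) = - 9 \left(42 - 15\right) = \left(-9\right) 27 = -243$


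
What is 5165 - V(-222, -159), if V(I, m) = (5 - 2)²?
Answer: 5156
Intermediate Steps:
V(I, m) = 9 (V(I, m) = 3² = 9)
5165 - V(-222, -159) = 5165 - 1*9 = 5165 - 9 = 5156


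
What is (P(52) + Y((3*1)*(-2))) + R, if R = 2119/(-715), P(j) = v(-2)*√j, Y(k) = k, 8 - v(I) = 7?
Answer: -493/55 + 2*√13 ≈ -1.7525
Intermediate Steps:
v(I) = 1 (v(I) = 8 - 1*7 = 8 - 7 = 1)
P(j) = √j (P(j) = 1*√j = √j)
R = -163/55 (R = 2119*(-1/715) = -163/55 ≈ -2.9636)
(P(52) + Y((3*1)*(-2))) + R = (√52 + (3*1)*(-2)) - 163/55 = (2*√13 + 3*(-2)) - 163/55 = (2*√13 - 6) - 163/55 = (-6 + 2*√13) - 163/55 = -493/55 + 2*√13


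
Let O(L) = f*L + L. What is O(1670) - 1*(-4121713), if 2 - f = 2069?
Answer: 671493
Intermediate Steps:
f = -2067 (f = 2 - 1*2069 = 2 - 2069 = -2067)
O(L) = -2066*L (O(L) = -2067*L + L = -2066*L)
O(1670) - 1*(-4121713) = -2066*1670 - 1*(-4121713) = -3450220 + 4121713 = 671493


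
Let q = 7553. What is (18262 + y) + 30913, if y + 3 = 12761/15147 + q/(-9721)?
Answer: 7240290973154/147243987 ≈ 49172.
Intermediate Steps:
y = -432087571/147243987 (y = -3 + (12761/15147 + 7553/(-9721)) = -3 + (12761*(1/15147) + 7553*(-1/9721)) = -3 + (12761/15147 - 7553/9721) = -3 + 9644390/147243987 = -432087571/147243987 ≈ -2.9345)
(18262 + y) + 30913 = (18262 - 432087571/147243987) + 30913 = 2688537603023/147243987 + 30913 = 7240290973154/147243987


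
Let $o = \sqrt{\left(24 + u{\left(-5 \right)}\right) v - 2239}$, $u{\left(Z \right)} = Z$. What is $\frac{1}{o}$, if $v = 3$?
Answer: $- \frac{i \sqrt{2182}}{2182} \approx - 0.021408 i$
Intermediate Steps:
$o = i \sqrt{2182}$ ($o = \sqrt{\left(24 - 5\right) 3 - 2239} = \sqrt{19 \cdot 3 + \left(-2418 + 179\right)} = \sqrt{57 - 2239} = \sqrt{-2182} = i \sqrt{2182} \approx 46.712 i$)
$\frac{1}{o} = \frac{1}{i \sqrt{2182}} = - \frac{i \sqrt{2182}}{2182}$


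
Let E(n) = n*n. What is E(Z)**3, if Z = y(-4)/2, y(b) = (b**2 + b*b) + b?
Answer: 7529536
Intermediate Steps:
y(b) = b + 2*b**2 (y(b) = (b**2 + b**2) + b = 2*b**2 + b = b + 2*b**2)
Z = 14 (Z = -4*(1 + 2*(-4))/2 = -4*(1 - 8)*(1/2) = -4*(-7)*(1/2) = 28*(1/2) = 14)
E(n) = n**2
E(Z)**3 = (14**2)**3 = 196**3 = 7529536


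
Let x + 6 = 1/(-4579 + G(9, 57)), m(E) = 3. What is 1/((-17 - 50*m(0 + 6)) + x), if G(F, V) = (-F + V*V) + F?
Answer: -1330/230091 ≈ -0.0057803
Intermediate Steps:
G(F, V) = V² (G(F, V) = (-F + V²) + F = (V² - F) + F = V²)
x = -7981/1330 (x = -6 + 1/(-4579 + 57²) = -6 + 1/(-4579 + 3249) = -6 + 1/(-1330) = -6 - 1/1330 = -7981/1330 ≈ -6.0007)
1/((-17 - 50*m(0 + 6)) + x) = 1/((-17 - 50*3) - 7981/1330) = 1/((-17 - 150) - 7981/1330) = 1/(-167 - 7981/1330) = 1/(-230091/1330) = -1330/230091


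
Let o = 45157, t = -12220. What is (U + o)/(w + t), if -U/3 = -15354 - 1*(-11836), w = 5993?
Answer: -55711/6227 ≈ -8.9467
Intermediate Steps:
U = 10554 (U = -3*(-15354 - 1*(-11836)) = -3*(-15354 + 11836) = -3*(-3518) = 10554)
(U + o)/(w + t) = (10554 + 45157)/(5993 - 12220) = 55711/(-6227) = 55711*(-1/6227) = -55711/6227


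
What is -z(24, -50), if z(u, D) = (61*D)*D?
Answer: -152500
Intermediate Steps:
z(u, D) = 61*D**2
-z(24, -50) = -61*(-50)**2 = -61*2500 = -1*152500 = -152500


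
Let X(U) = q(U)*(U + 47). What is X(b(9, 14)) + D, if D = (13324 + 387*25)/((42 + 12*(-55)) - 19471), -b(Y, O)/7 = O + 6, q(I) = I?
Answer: 261535781/20089 ≈ 13019.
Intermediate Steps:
b(Y, O) = -42 - 7*O (b(Y, O) = -7*(O + 6) = -7*(6 + O) = -42 - 7*O)
X(U) = U*(47 + U) (X(U) = U*(U + 47) = U*(47 + U))
D = -22999/20089 (D = (13324 + 9675)/((42 - 660) - 19471) = 22999/(-618 - 19471) = 22999/(-20089) = 22999*(-1/20089) = -22999/20089 ≈ -1.1449)
X(b(9, 14)) + D = (-42 - 7*14)*(47 + (-42 - 7*14)) - 22999/20089 = (-42 - 98)*(47 + (-42 - 98)) - 22999/20089 = -140*(47 - 140) - 22999/20089 = -140*(-93) - 22999/20089 = 13020 - 22999/20089 = 261535781/20089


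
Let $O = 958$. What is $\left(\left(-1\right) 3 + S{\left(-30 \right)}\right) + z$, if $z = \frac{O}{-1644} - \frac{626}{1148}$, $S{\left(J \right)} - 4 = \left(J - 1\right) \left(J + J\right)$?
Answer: $\frac{219384919}{117957} \approx 1859.9$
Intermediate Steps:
$S{\left(J \right)} = 4 + 2 J \left(-1 + J\right)$ ($S{\left(J \right)} = 4 + \left(J - 1\right) \left(J + J\right) = 4 + \left(-1 + J\right) 2 J = 4 + 2 J \left(-1 + J\right)$)
$z = - \frac{133058}{117957}$ ($z = \frac{958}{-1644} - \frac{626}{1148} = 958 \left(- \frac{1}{1644}\right) - \frac{313}{574} = - \frac{479}{822} - \frac{313}{574} = - \frac{133058}{117957} \approx -1.128$)
$\left(\left(-1\right) 3 + S{\left(-30 \right)}\right) + z = \left(\left(-1\right) 3 + \left(4 - -60 + 2 \left(-30\right)^{2}\right)\right) - \frac{133058}{117957} = \left(-3 + \left(4 + 60 + 2 \cdot 900\right)\right) - \frac{133058}{117957} = \left(-3 + \left(4 + 60 + 1800\right)\right) - \frac{133058}{117957} = \left(-3 + 1864\right) - \frac{133058}{117957} = 1861 - \frac{133058}{117957} = \frac{219384919}{117957}$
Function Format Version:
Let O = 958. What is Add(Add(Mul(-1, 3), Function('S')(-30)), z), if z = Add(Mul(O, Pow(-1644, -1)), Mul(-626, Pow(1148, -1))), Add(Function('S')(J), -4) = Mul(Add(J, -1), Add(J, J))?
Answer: Rational(219384919, 117957) ≈ 1859.9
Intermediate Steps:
Function('S')(J) = Add(4, Mul(2, J, Add(-1, J))) (Function('S')(J) = Add(4, Mul(Add(J, -1), Add(J, J))) = Add(4, Mul(Add(-1, J), Mul(2, J))) = Add(4, Mul(2, J, Add(-1, J))))
z = Rational(-133058, 117957) (z = Add(Mul(958, Pow(-1644, -1)), Mul(-626, Pow(1148, -1))) = Add(Mul(958, Rational(-1, 1644)), Mul(-626, Rational(1, 1148))) = Add(Rational(-479, 822), Rational(-313, 574)) = Rational(-133058, 117957) ≈ -1.1280)
Add(Add(Mul(-1, 3), Function('S')(-30)), z) = Add(Add(Mul(-1, 3), Add(4, Mul(-2, -30), Mul(2, Pow(-30, 2)))), Rational(-133058, 117957)) = Add(Add(-3, Add(4, 60, Mul(2, 900))), Rational(-133058, 117957)) = Add(Add(-3, Add(4, 60, 1800)), Rational(-133058, 117957)) = Add(Add(-3, 1864), Rational(-133058, 117957)) = Add(1861, Rational(-133058, 117957)) = Rational(219384919, 117957)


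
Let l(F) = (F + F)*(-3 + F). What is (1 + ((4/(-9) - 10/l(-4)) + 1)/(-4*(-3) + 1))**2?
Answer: 11363641/10732176 ≈ 1.0588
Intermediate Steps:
l(F) = 2*F*(-3 + F) (l(F) = (2*F)*(-3 + F) = 2*F*(-3 + F))
(1 + ((4/(-9) - 10/l(-4)) + 1)/(-4*(-3) + 1))**2 = (1 + ((4/(-9) - 10*(-1/(8*(-3 - 4)))) + 1)/(-4*(-3) + 1))**2 = (1 + ((4*(-1/9) - 10/(2*(-4)*(-7))) + 1)/(12 + 1))**2 = (1 + ((-4/9 - 10/56) + 1)/13)**2 = (1 + ((-4/9 - 10*1/56) + 1)*(1/13))**2 = (1 + ((-4/9 - 5/28) + 1)*(1/13))**2 = (1 + (-157/252 + 1)*(1/13))**2 = (1 + (95/252)*(1/13))**2 = (1 + 95/3276)**2 = (3371/3276)**2 = 11363641/10732176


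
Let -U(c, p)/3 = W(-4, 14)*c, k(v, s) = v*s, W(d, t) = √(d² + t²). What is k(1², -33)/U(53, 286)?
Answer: 11*√53/5618 ≈ 0.014254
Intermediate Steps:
k(v, s) = s*v
U(c, p) = -6*c*√53 (U(c, p) = -3*√((-4)² + 14²)*c = -3*√(16 + 196)*c = -3*√212*c = -3*2*√53*c = -6*c*√53)
k(1², -33)/U(53, 286) = (-33*1²)/((-6*53*√53)) = (-33*1)/((-318*√53)) = -(-11)*√53/5618 = 11*√53/5618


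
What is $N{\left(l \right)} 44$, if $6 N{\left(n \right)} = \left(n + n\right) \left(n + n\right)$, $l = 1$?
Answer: $\frac{88}{3} \approx 29.333$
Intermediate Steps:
$N{\left(n \right)} = \frac{2 n^{2}}{3}$ ($N{\left(n \right)} = \frac{\left(n + n\right) \left(n + n\right)}{6} = \frac{2 n 2 n}{6} = \frac{4 n^{2}}{6} = \frac{2 n^{2}}{3}$)
$N{\left(l \right)} 44 = \frac{2 \cdot 1^{2}}{3} \cdot 44 = \frac{2}{3} \cdot 1 \cdot 44 = \frac{2}{3} \cdot 44 = \frac{88}{3}$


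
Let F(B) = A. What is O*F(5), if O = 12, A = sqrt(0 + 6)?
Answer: 12*sqrt(6) ≈ 29.394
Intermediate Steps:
A = sqrt(6) ≈ 2.4495
F(B) = sqrt(6)
O*F(5) = 12*sqrt(6)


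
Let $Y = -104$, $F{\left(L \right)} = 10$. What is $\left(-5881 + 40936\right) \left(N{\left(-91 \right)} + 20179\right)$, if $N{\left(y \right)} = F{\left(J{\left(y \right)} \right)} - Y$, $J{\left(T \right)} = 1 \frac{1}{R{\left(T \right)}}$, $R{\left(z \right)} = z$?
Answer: $711371115$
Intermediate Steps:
$J{\left(T \right)} = \frac{1}{T}$ ($J{\left(T \right)} = 1 \frac{1}{T} = \frac{1}{T}$)
$N{\left(y \right)} = 114$ ($N{\left(y \right)} = 10 - -104 = 10 + 104 = 114$)
$\left(-5881 + 40936\right) \left(N{\left(-91 \right)} + 20179\right) = \left(-5881 + 40936\right) \left(114 + 20179\right) = 35055 \cdot 20293 = 711371115$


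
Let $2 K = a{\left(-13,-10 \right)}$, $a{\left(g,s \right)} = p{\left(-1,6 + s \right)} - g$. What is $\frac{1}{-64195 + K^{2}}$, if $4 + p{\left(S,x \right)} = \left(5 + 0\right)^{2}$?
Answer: $- \frac{1}{63906} \approx -1.5648 \cdot 10^{-5}$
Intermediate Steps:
$p{\left(S,x \right)} = 21$ ($p{\left(S,x \right)} = -4 + \left(5 + 0\right)^{2} = -4 + 5^{2} = -4 + 25 = 21$)
$a{\left(g,s \right)} = 21 - g$
$K = 17$ ($K = \frac{21 - -13}{2} = \frac{21 + 13}{2} = \frac{1}{2} \cdot 34 = 17$)
$\frac{1}{-64195 + K^{2}} = \frac{1}{-64195 + 17^{2}} = \frac{1}{-64195 + 289} = \frac{1}{-63906} = - \frac{1}{63906}$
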